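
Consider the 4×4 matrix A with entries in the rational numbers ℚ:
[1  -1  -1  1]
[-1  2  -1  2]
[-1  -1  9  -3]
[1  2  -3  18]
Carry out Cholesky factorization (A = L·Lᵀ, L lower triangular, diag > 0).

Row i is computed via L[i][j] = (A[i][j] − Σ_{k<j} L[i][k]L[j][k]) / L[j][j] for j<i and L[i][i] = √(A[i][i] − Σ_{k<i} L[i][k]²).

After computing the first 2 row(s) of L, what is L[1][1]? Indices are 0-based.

L[1][1] = 1

Step 1: L[0][0] = √(1) = 1.
  L[1][0] = (-1) / L[0][0] = -1.
Step 2: L[1][1] = √(1) = 1.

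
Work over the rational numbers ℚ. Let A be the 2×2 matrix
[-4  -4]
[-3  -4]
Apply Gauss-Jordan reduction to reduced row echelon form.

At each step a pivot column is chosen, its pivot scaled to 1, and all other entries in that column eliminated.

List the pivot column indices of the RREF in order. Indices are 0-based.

pivot columns: 0, 1

[1] R0 /= -4  ⇒  (1, 1)
     R1 -= -3·R0  ⇒  (0, -1)
[2] R1 /= -1  ⇒  (0, 1)
     R0 -= 1·R1  ⇒  (1, 0)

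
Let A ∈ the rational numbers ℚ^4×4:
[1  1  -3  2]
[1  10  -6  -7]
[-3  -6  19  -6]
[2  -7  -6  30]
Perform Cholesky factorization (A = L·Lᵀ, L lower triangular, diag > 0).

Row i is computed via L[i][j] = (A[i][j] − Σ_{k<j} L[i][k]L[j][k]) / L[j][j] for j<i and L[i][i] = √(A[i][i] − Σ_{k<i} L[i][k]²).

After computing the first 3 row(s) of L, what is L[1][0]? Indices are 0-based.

L[1][0] = 1

Step 1: L[0][0] = √(1) = 1.
  L[1][0] = (1) / L[0][0] = 1.
Step 2: L[1][1] = √(9) = 3.
  L[2][0] = (-3) / L[0][0] = -3.
  L[2][1] = (-3) / L[1][1] = -1.
Step 3: L[2][2] = √(9) = 3.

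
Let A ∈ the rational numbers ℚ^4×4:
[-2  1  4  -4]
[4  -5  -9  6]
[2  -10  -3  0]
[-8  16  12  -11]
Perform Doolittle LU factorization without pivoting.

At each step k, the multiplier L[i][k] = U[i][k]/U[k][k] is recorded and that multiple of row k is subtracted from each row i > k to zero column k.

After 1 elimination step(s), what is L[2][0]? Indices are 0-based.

L[2][0] = -1

Step 1: pivot at (0,0) is -2.
  row1 ← row1 − (-2)·row0  ⇒  L[1][0]=-2, U row1=(0, -3, -1, -2)
  row2 ← row2 − (-1)·row0  ⇒  L[2][0]=-1, U row2=(0, -9, 1, -4)
  row3 ← row3 − (4)·row0  ⇒  L[3][0]=4, U row3=(0, 12, -4, 5)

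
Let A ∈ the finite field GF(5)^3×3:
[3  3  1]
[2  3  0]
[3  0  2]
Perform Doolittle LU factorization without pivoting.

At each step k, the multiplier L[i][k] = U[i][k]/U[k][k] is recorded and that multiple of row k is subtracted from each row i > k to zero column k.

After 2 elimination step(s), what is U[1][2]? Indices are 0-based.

U[1][2] = 1

k=0: U[0][0]=3
  eliminate (1,0): mult=4, new row 1: (0, 1, 1); set L[1][0]=4
  eliminate (2,0): mult=1, new row 2: (0, 2, 1); set L[2][0]=1
k=1: U[1][1]=1
  eliminate (2,1): mult=2, new row 2: (0, 0, 4); set L[2][1]=2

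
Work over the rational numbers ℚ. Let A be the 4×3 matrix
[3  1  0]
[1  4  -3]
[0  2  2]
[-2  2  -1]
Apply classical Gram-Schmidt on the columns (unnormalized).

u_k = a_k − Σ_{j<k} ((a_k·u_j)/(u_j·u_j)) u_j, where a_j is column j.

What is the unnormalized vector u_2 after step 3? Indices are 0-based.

u_2 = (122/341, -480/341, 956/341, -57/341)

Step 1: u_0 = a_0 = (3, 1, 0, -2).
Step 2: u_1 = a_1 − (3/14)·u_0 = (5/14, 53/14, 2, 17/7).
Step 3: u_2 = a_2 − (-1/14)·u_0 − (-137/341)·u_1 = (122/341, -480/341, 956/341, -57/341).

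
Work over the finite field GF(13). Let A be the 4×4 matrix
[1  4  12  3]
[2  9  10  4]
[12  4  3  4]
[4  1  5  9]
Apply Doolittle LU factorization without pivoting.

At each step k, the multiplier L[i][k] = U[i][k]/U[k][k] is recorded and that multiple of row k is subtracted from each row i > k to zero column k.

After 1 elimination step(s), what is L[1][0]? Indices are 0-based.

[col 0] pivot 1
  R1 -= 2*R0 → (0, 1, 12, 11)  (L[1][0] := 2)
  R2 -= 12*R0 → (0, 8, 2, 7)  (L[2][0] := 12)
  R3 -= 4*R0 → (0, 11, 9, 10)  (L[3][0] := 4)

L[1][0] = 2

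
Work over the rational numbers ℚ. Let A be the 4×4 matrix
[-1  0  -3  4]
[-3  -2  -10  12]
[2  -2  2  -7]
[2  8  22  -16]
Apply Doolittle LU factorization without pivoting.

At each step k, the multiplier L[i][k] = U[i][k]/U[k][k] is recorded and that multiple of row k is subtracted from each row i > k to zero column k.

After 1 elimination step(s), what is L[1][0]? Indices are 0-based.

k=0: U[0][0]=-1
  eliminate (1,0): mult=3, new row 1: (0, -2, -1, 0); set L[1][0]=3
  eliminate (2,0): mult=-2, new row 2: (0, -2, -4, 1); set L[2][0]=-2
  eliminate (3,0): mult=-2, new row 3: (0, 8, 16, -8); set L[3][0]=-2

L[1][0] = 3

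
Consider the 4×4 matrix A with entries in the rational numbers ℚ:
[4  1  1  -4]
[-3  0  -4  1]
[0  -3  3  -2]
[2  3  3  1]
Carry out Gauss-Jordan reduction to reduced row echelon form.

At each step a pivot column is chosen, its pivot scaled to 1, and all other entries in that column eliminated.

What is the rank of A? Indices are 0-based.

[1] R0 /= 4  ⇒  (1, 1/4, 1/4, -1)
     R1 -= -3·R0  ⇒  (0, 3/4, -13/4, -2)
     R3 -= 2·R0  ⇒  (0, 5/2, 5/2, 3)
[2] R1 /= 3/4  ⇒  (0, 1, -13/3, -8/3)
     R0 -= 1/4·R1  ⇒  (1, 0, 4/3, -1/3)
     R2 -= -3·R1  ⇒  (0, 0, -10, -10)
     R3 -= 5/2·R1  ⇒  (0, 0, 40/3, 29/3)
[3] R2 /= -10  ⇒  (0, 0, 1, 1)
     R0 -= 4/3·R2  ⇒  (1, 0, 0, -5/3)
     R1 -= -13/3·R2  ⇒  (0, 1, 0, 5/3)
     R3 -= 40/3·R2  ⇒  (0, 0, 0, -11/3)
[4] R3 /= -11/3  ⇒  (0, 0, 0, 1)
     R0 -= -5/3·R3  ⇒  (1, 0, 0, 0)
     R1 -= 5/3·R3  ⇒  (0, 1, 0, 0)
     R2 -= 1·R3  ⇒  (0, 0, 1, 0)

rank = 4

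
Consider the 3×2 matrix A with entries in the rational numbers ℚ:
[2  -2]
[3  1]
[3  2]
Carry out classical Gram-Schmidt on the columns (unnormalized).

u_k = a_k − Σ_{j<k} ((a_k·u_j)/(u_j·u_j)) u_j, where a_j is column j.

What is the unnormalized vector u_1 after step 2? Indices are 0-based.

u_1 = (-27/11, 7/22, 29/22)

Step 1: u_0 = a_0 = (2, 3, 3).
Step 2: u_1 = a_1 − (5/22)·u_0 = (-27/11, 7/22, 29/22).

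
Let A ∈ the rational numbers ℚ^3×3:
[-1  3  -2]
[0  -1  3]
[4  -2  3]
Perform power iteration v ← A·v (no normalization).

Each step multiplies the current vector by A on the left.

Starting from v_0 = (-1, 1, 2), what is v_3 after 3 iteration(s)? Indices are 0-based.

v_3 = (-10, -25, 40)

v_0 = (-1, 1, 2).
v_1 = A·v_0 = (0, 5, 0).
v_2 = A·v_1 = (15, -5, -10).
v_3 = A·v_2 = (-10, -25, 40).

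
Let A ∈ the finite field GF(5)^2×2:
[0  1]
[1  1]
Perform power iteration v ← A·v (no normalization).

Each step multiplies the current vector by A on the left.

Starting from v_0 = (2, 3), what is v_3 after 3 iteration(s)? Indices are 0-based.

v_0 = (2, 3).
v_1 = A·v_0 = (3, 0).
v_2 = A·v_1 = (0, 3).
v_3 = A·v_2 = (3, 3).

v_3 = (3, 3)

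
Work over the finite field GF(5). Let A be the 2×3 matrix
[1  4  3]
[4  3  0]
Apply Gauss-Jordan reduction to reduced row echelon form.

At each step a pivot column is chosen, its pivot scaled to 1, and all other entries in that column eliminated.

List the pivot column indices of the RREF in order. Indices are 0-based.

pivot columns: 0, 1

pivot(0,0)=1: scale R0 → (1, 4, 3)
  clear (1,0): R1 −= (4)R0 → (0, 2, 3)
pivot(1,1)=2: scale R1 → (0, 1, 4)
  clear (0,1): R0 −= (4)R1 → (1, 0, 2)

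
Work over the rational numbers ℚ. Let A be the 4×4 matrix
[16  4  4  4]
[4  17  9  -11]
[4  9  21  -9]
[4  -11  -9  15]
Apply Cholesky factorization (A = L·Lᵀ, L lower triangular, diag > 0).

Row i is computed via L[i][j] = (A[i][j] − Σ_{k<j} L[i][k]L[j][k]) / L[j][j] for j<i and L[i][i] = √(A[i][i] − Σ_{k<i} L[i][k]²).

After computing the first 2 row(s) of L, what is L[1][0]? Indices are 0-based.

Step 1: L[0][0] = √(16) = 4.
  L[1][0] = (4) / L[0][0] = 1.
Step 2: L[1][1] = √(16) = 4.

L[1][0] = 1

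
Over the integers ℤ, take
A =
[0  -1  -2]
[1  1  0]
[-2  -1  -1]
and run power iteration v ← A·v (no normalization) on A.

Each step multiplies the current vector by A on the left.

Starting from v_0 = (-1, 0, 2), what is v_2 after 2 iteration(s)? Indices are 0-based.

v_2 = (1, -5, 9)

v_0 = (-1, 0, 2).
v_1 = A·v_0 = (-4, -1, 0).
v_2 = A·v_1 = (1, -5, 9).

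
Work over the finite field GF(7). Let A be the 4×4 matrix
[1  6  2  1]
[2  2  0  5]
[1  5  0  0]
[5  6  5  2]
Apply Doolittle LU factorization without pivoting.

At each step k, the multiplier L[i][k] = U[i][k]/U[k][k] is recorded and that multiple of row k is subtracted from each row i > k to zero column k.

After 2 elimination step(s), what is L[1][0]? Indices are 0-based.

L[1][0] = 2

Step 1: pivot at (0,0) is 1.
  row1 ← row1 − (2)·row0  ⇒  L[1][0]=2, U row1=(0, 4, 3, 3)
  row2 ← row2 − (1)·row0  ⇒  L[2][0]=1, U row2=(0, 6, 5, 6)
  row3 ← row3 − (5)·row0  ⇒  L[3][0]=5, U row3=(0, 4, 2, 4)
Step 2: pivot at (1,1) is 4.
  row2 ← row2 − (5)·row1  ⇒  L[2][1]=5, U row2=(0, 0, 4, 5)
  row3 ← row3 − (1)·row1  ⇒  L[3][1]=1, U row3=(0, 0, 6, 1)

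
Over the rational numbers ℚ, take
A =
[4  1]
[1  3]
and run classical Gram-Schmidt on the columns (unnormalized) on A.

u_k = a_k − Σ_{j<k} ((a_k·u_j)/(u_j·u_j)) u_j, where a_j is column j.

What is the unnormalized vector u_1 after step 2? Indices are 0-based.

Step 1: u_0 = a_0 = (4, 1).
Step 2: u_1 = a_1 − (7/17)·u_0 = (-11/17, 44/17).

u_1 = (-11/17, 44/17)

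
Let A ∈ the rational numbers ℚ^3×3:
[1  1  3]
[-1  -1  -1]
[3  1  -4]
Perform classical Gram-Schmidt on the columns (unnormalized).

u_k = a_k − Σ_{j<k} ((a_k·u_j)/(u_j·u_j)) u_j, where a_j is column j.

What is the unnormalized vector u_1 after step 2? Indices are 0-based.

Step 1: u_0 = a_0 = (1, -1, 3).
Step 2: u_1 = a_1 − (5/11)·u_0 = (6/11, -6/11, -4/11).

u_1 = (6/11, -6/11, -4/11)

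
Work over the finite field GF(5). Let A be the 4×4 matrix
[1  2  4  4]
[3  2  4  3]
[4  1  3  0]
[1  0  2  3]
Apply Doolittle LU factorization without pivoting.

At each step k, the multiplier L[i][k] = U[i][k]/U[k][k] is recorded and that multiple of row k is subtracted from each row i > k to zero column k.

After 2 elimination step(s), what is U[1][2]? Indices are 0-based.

U[1][2] = 2

[col 0] pivot 1
  R1 -= 3*R0 → (0, 1, 2, 1)  (L[1][0] := 3)
  R2 -= 4*R0 → (0, 3, 2, 4)  (L[2][0] := 4)
  R3 -= 1*R0 → (0, 3, 3, 4)  (L[3][0] := 1)
[col 1] pivot 1
  R2 -= 3*R1 → (0, 0, 1, 1)  (L[2][1] := 3)
  R3 -= 3*R1 → (0, 0, 2, 1)  (L[3][1] := 3)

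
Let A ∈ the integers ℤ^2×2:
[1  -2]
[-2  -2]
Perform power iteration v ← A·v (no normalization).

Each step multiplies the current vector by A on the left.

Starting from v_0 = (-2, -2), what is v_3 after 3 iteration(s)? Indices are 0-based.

v_3 = (26, 68)

v_0 = (-2, -2).
v_1 = A·v_0 = (2, 8).
v_2 = A·v_1 = (-14, -20).
v_3 = A·v_2 = (26, 68).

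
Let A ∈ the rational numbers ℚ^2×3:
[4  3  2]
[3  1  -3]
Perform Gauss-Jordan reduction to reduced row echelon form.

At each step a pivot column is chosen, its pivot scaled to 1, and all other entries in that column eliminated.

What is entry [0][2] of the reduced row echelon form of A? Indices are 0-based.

pivot(0,0)=4: scale R0 → (1, 3/4, 1/2)
  clear (1,0): R1 −= (3)R0 → (0, -5/4, -9/2)
pivot(1,1)=-5/4: scale R1 → (0, 1, 18/5)
  clear (0,1): R0 −= (3/4)R1 → (1, 0, -11/5)

M[0][2] = -11/5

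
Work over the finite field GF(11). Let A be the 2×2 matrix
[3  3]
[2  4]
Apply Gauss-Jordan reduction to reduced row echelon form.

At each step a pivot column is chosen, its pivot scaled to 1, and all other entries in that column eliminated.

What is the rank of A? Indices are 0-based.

[1] R0 /= 3  ⇒  (1, 1)
     R1 -= 2·R0  ⇒  (0, 2)
[2] R1 /= 2  ⇒  (0, 1)
     R0 -= 1·R1  ⇒  (1, 0)

rank = 2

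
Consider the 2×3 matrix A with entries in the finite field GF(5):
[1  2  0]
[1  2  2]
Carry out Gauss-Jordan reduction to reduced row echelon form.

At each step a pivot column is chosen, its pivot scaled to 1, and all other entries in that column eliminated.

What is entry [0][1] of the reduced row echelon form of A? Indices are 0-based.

M[0][1] = 2

[1] R0 /= 1  ⇒  (1, 2, 0)
     R1 -= 1·R0  ⇒  (0, 0, 2)
column 1 empty below row 1
[2] R1 /= 2  ⇒  (0, 0, 1)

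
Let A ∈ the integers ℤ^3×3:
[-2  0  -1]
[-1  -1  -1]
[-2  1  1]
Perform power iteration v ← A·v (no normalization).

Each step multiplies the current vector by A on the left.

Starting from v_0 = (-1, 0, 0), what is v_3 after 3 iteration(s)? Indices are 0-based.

v_3 = (13, 12, 6)

v_0 = (-1, 0, 0).
v_1 = A·v_0 = (2, 1, 2).
v_2 = A·v_1 = (-6, -5, -1).
v_3 = A·v_2 = (13, 12, 6).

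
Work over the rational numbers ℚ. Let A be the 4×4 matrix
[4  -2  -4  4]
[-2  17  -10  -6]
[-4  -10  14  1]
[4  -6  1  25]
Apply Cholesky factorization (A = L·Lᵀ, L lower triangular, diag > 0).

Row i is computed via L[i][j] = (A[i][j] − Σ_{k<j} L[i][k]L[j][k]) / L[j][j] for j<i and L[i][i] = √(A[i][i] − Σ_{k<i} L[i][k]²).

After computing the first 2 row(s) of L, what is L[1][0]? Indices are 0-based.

Step 1: L[0][0] = √(4) = 2.
  L[1][0] = (-2) / L[0][0] = -1.
Step 2: L[1][1] = √(16) = 4.

L[1][0] = -1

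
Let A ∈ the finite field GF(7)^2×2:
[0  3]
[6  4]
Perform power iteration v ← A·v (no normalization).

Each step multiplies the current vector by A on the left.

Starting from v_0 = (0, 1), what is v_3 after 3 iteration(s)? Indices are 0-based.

v_3 = (4, 5)

v_0 = (0, 1).
v_1 = A·v_0 = (3, 4).
v_2 = A·v_1 = (5, 6).
v_3 = A·v_2 = (4, 5).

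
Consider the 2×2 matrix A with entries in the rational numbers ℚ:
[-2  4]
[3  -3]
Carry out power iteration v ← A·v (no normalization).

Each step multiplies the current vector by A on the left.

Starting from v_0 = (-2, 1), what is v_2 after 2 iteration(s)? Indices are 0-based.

v_0 = (-2, 1).
v_1 = A·v_0 = (8, -9).
v_2 = A·v_1 = (-52, 51).

v_2 = (-52, 51)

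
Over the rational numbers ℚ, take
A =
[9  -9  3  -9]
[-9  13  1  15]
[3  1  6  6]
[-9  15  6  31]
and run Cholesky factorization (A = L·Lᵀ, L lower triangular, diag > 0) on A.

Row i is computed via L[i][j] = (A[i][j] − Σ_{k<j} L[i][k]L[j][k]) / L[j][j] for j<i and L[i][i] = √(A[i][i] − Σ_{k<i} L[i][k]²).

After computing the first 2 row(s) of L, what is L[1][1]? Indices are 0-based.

L[1][1] = 2

Step 1: L[0][0] = √(9) = 3.
  L[1][0] = (-9) / L[0][0] = -3.
Step 2: L[1][1] = √(4) = 2.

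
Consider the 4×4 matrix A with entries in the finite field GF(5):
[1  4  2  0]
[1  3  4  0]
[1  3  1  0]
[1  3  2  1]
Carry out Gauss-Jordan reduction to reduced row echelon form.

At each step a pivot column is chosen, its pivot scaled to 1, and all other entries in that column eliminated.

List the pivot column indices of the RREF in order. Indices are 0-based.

pivot columns: 0, 1, 2, 3

pivot(0,0)=1: scale R0 → (1, 4, 2, 0)
  clear (1,0): R1 −= (1)R0 → (0, 4, 2, 0)
  clear (2,0): R2 −= (1)R0 → (0, 4, 4, 0)
  clear (3,0): R3 −= (1)R0 → (0, 4, 0, 1)
pivot(1,1)=4: scale R1 → (0, 1, 3, 0)
  clear (0,1): R0 −= (4)R1 → (1, 0, 0, 0)
  clear (2,1): R2 −= (4)R1 → (0, 0, 2, 0)
  clear (3,1): R3 −= (4)R1 → (0, 0, 3, 1)
pivot(2,2)=2: scale R2 → (0, 0, 1, 0)
  clear (1,2): R1 −= (3)R2 → (0, 1, 0, 0)
  clear (3,2): R3 −= (3)R2 → (0, 0, 0, 1)
pivot(3,3)=1: scale R3 → (0, 0, 0, 1)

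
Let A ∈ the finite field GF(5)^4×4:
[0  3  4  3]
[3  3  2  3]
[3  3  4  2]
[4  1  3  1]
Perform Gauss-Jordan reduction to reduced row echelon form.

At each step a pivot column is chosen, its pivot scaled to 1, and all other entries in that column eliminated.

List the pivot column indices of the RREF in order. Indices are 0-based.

pivot columns: 0, 1, 2, 3

[1] R0 <-> R1
[1] R0 /= 3  ⇒  (1, 1, 4, 1)
     R2 -= 3·R0  ⇒  (0, 0, 2, 4)
     R3 -= 4·R0  ⇒  (0, 2, 2, 2)
[2] R1 /= 3  ⇒  (0, 1, 3, 1)
     R0 -= 1·R1  ⇒  (1, 0, 1, 0)
     R3 -= 2·R1  ⇒  (0, 0, 1, 0)
[3] R2 /= 2  ⇒  (0, 0, 1, 2)
     R0 -= 1·R2  ⇒  (1, 0, 0, 3)
     R1 -= 3·R2  ⇒  (0, 1, 0, 0)
     R3 -= 1·R2  ⇒  (0, 0, 0, 3)
[4] R3 /= 3  ⇒  (0, 0, 0, 1)
     R0 -= 3·R3  ⇒  (1, 0, 0, 0)
     R2 -= 2·R3  ⇒  (0, 0, 1, 0)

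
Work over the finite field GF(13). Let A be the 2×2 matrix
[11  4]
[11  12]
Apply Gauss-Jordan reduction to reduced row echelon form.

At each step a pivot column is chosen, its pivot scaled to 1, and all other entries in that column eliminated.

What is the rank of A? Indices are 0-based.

rank = 2

step 1: normalize row 0 (÷11) = (1, 11)
  row 1: subtract 11×row0 = (0, 8)
step 2: normalize row 1 (÷8) = (0, 1)
  row 0: subtract 11×row1 = (1, 0)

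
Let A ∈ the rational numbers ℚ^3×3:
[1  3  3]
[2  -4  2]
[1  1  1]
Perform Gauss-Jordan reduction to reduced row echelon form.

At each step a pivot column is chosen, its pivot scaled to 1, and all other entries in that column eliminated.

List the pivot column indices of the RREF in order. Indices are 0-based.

pivot columns: 0, 1, 2

[1] R0 /= 1  ⇒  (1, 3, 3)
     R1 -= 2·R0  ⇒  (0, -10, -4)
     R2 -= 1·R0  ⇒  (0, -2, -2)
[2] R1 /= -10  ⇒  (0, 1, 2/5)
     R0 -= 3·R1  ⇒  (1, 0, 9/5)
     R2 -= -2·R1  ⇒  (0, 0, -6/5)
[3] R2 /= -6/5  ⇒  (0, 0, 1)
     R0 -= 9/5·R2  ⇒  (1, 0, 0)
     R1 -= 2/5·R2  ⇒  (0, 1, 0)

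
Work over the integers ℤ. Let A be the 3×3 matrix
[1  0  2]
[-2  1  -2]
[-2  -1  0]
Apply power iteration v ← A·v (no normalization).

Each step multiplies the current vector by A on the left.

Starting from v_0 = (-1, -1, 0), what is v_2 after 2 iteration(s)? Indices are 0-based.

v_0 = (-1, -1, 0).
v_1 = A·v_0 = (-1, 1, 3).
v_2 = A·v_1 = (5, -3, 1).

v_2 = (5, -3, 1)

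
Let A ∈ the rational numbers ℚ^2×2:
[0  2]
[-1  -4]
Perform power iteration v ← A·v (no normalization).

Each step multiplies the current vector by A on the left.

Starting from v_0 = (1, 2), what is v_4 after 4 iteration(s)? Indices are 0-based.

v_0 = (1, 2).
v_1 = A·v_0 = (4, -9).
v_2 = A·v_1 = (-18, 32).
v_3 = A·v_2 = (64, -110).
v_4 = A·v_3 = (-220, 376).

v_4 = (-220, 376)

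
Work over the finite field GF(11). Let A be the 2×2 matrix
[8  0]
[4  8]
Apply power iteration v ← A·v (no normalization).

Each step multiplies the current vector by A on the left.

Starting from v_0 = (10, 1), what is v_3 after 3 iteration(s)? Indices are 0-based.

v_0 = (10, 1).
v_1 = A·v_0 = (3, 4).
v_2 = A·v_1 = (2, 0).
v_3 = A·v_2 = (5, 8).

v_3 = (5, 8)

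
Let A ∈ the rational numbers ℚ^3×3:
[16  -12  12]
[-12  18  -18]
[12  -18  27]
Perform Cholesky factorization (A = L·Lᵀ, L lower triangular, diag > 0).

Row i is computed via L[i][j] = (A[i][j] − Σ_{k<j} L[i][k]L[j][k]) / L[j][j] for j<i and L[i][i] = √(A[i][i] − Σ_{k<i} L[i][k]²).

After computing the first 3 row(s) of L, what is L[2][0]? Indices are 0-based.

Step 1: L[0][0] = √(16) = 4.
  L[1][0] = (-12) / L[0][0] = -3.
Step 2: L[1][1] = √(9) = 3.
  L[2][0] = (12) / L[0][0] = 3.
  L[2][1] = (-9) / L[1][1] = -3.
Step 3: L[2][2] = √(9) = 3.

L[2][0] = 3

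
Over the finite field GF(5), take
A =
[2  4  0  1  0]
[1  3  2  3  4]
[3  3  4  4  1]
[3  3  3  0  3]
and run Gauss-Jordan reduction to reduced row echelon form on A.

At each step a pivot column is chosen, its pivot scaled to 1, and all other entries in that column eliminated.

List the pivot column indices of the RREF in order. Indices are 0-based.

step 1: normalize row 0 (÷2) = (1, 2, 0, 3, 0)
  row 1: subtract 1×row0 = (0, 1, 2, 0, 4)
  row 2: subtract 3×row0 = (0, 2, 4, 0, 1)
  row 3: subtract 3×row0 = (0, 2, 3, 1, 3)
step 2: normalize row 1 (÷1) = (0, 1, 2, 0, 4)
  row 0: subtract 2×row1 = (1, 0, 1, 3, 2)
  row 2: subtract 2×row1 = (0, 0, 0, 0, 3)
  row 3: subtract 2×row1 = (0, 0, 4, 1, 0)
step 3: exchange rows 2,3
step 3: normalize row 2 (÷4) = (0, 0, 1, 4, 0)
  row 0: subtract 1×row2 = (1, 0, 0, 4, 2)
  row 1: subtract 2×row2 = (0, 1, 0, 2, 4)
skip col 3 (zero from row 3)
step 4: normalize row 3 (÷3) = (0, 0, 0, 0, 1)
  row 0: subtract 2×row3 = (1, 0, 0, 4, 0)
  row 1: subtract 4×row3 = (0, 1, 0, 2, 0)

pivot columns: 0, 1, 2, 4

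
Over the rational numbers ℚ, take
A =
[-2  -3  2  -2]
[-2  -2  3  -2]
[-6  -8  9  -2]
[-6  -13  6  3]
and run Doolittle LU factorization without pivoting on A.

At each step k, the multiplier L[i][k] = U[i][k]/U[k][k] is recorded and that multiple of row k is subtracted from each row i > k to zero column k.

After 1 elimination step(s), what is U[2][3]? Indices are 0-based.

k=0: U[0][0]=-2
  eliminate (1,0): mult=1, new row 1: (0, 1, 1, 0); set L[1][0]=1
  eliminate (2,0): mult=3, new row 2: (0, 1, 3, 4); set L[2][0]=3
  eliminate (3,0): mult=3, new row 3: (0, -4, 0, 9); set L[3][0]=3

U[2][3] = 4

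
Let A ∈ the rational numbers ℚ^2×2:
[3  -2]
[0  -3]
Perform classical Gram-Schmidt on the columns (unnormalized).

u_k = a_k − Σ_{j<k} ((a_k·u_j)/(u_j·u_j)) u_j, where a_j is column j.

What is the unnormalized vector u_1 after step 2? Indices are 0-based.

Step 1: u_0 = a_0 = (3, 0).
Step 2: u_1 = a_1 − (-2/3)·u_0 = (0, -3).

u_1 = (0, -3)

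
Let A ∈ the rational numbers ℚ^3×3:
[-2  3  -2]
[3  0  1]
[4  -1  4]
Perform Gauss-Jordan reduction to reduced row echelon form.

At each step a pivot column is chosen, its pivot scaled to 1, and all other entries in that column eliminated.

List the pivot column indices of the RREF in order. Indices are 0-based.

step 1: normalize row 0 (÷-2) = (1, -3/2, 1)
  row 1: subtract 3×row0 = (0, 9/2, -2)
  row 2: subtract 4×row0 = (0, 5, 0)
step 2: normalize row 1 (÷9/2) = (0, 1, -4/9)
  row 0: subtract -3/2×row1 = (1, 0, 1/3)
  row 2: subtract 5×row1 = (0, 0, 20/9)
step 3: normalize row 2 (÷20/9) = (0, 0, 1)
  row 0: subtract 1/3×row2 = (1, 0, 0)
  row 1: subtract -4/9×row2 = (0, 1, 0)

pivot columns: 0, 1, 2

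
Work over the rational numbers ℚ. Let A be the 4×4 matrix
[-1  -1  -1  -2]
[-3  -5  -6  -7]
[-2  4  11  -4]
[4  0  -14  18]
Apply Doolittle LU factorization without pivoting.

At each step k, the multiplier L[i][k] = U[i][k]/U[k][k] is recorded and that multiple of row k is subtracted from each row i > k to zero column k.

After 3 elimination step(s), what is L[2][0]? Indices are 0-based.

[col 0] pivot -1
  R1 -= 3*R0 → (0, -2, -3, -1)  (L[1][0] := 3)
  R2 -= 2*R0 → (0, 6, 13, 0)  (L[2][0] := 2)
  R3 -= -4*R0 → (0, -4, -18, 10)  (L[3][0] := -4)
[col 1] pivot -2
  R2 -= -3*R1 → (0, 0, 4, -3)  (L[2][1] := -3)
  R3 -= 2*R1 → (0, 0, -12, 12)  (L[3][1] := 2)
[col 2] pivot 4
  R3 -= -3*R2 → (0, 0, 0, 3)  (L[3][2] := -3)

L[2][0] = 2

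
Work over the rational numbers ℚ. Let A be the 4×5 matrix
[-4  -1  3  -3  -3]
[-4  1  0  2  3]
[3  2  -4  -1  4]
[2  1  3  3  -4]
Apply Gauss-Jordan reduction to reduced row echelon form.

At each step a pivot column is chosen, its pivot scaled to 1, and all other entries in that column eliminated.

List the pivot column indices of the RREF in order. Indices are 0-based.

pivot(0,0)=-4: scale R0 → (1, 1/4, -3/4, 3/4, 3/4)
  clear (1,0): R1 −= (-4)R0 → (0, 2, -3, 5, 6)
  clear (2,0): R2 −= (3)R0 → (0, 5/4, -7/4, -13/4, 7/4)
  clear (3,0): R3 −= (2)R0 → (0, 1/2, 9/2, 3/2, -11/2)
pivot(1,1)=2: scale R1 → (0, 1, -3/2, 5/2, 3)
  clear (0,1): R0 −= (1/4)R1 → (1, 0, -3/8, 1/8, 0)
  clear (2,1): R2 −= (5/4)R1 → (0, 0, 1/8, -51/8, -2)
  clear (3,1): R3 −= (1/2)R1 → (0, 0, 21/4, 1/4, -7)
pivot(2,2)=1/8: scale R2 → (0, 0, 1, -51, -16)
  clear (0,2): R0 −= (-3/8)R2 → (1, 0, 0, -19, -6)
  clear (1,2): R1 −= (-3/2)R2 → (0, 1, 0, -74, -21)
  clear (3,2): R3 −= (21/4)R2 → (0, 0, 0, 268, 77)
pivot(3,3)=268: scale R3 → (0, 0, 0, 1, 77/268)
  clear (0,3): R0 −= (-19)R3 → (1, 0, 0, 0, -145/268)
  clear (1,3): R1 −= (-74)R3 → (0, 1, 0, 0, 35/134)
  clear (2,3): R2 −= (-51)R3 → (0, 0, 1, 0, -361/268)

pivot columns: 0, 1, 2, 3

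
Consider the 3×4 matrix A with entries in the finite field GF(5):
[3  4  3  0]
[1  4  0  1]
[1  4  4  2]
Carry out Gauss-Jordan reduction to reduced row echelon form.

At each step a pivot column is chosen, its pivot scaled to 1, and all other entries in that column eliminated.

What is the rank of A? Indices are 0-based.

rank = 3

step 1: normalize row 0 (÷3) = (1, 3, 1, 0)
  row 1: subtract 1×row0 = (0, 1, 4, 1)
  row 2: subtract 1×row0 = (0, 1, 3, 2)
step 2: normalize row 1 (÷1) = (0, 1, 4, 1)
  row 0: subtract 3×row1 = (1, 0, 4, 2)
  row 2: subtract 1×row1 = (0, 0, 4, 1)
step 3: normalize row 2 (÷4) = (0, 0, 1, 4)
  row 0: subtract 4×row2 = (1, 0, 0, 1)
  row 1: subtract 4×row2 = (0, 1, 0, 0)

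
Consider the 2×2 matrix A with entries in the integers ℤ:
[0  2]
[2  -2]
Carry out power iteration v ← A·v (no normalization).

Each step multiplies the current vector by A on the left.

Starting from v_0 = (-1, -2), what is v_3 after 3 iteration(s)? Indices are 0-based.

v_0 = (-1, -2).
v_1 = A·v_0 = (-4, 2).
v_2 = A·v_1 = (4, -12).
v_3 = A·v_2 = (-24, 32).

v_3 = (-24, 32)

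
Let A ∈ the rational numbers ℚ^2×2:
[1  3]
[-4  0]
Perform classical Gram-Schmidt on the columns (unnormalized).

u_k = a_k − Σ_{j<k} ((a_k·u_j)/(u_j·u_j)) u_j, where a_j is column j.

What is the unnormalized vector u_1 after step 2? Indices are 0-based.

u_1 = (48/17, 12/17)

Step 1: u_0 = a_0 = (1, -4).
Step 2: u_1 = a_1 − (3/17)·u_0 = (48/17, 12/17).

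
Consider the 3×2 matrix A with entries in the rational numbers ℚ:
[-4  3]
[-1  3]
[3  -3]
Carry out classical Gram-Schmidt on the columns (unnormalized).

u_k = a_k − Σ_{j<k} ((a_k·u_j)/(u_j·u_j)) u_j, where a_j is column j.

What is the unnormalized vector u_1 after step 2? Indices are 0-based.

Step 1: u_0 = a_0 = (-4, -1, 3).
Step 2: u_1 = a_1 − (-12/13)·u_0 = (-9/13, 27/13, -3/13).

u_1 = (-9/13, 27/13, -3/13)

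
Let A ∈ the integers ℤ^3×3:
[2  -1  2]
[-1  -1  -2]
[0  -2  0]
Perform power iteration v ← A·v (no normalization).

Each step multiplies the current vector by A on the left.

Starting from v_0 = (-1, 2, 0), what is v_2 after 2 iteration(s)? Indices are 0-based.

v_0 = (-1, 2, 0).
v_1 = A·v_0 = (-4, -1, -4).
v_2 = A·v_1 = (-15, 13, 2).

v_2 = (-15, 13, 2)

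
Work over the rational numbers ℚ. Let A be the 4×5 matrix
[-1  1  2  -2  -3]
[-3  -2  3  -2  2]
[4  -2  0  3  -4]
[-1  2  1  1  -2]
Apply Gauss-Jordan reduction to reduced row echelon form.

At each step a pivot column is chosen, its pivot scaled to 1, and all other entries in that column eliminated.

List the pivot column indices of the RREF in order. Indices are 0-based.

[1] R0 /= -1  ⇒  (1, -1, -2, 2, 3)
     R1 -= -3·R0  ⇒  (0, -5, -3, 4, 11)
     R2 -= 4·R0  ⇒  (0, 2, 8, -5, -16)
     R3 -= -1·R0  ⇒  (0, 1, -1, 3, 1)
[2] R1 /= -5  ⇒  (0, 1, 3/5, -4/5, -11/5)
     R0 -= -1·R1  ⇒  (1, 0, -7/5, 6/5, 4/5)
     R2 -= 2·R1  ⇒  (0, 0, 34/5, -17/5, -58/5)
     R3 -= 1·R1  ⇒  (0, 0, -8/5, 19/5, 16/5)
[3] R2 /= 34/5  ⇒  (0, 0, 1, -1/2, -29/17)
     R0 -= -7/5·R2  ⇒  (1, 0, 0, 1/2, -27/17)
     R1 -= 3/5·R2  ⇒  (0, 1, 0, -1/2, -20/17)
     R3 -= -8/5·R2  ⇒  (0, 0, 0, 3, 8/17)
[4] R3 /= 3  ⇒  (0, 0, 0, 1, 8/51)
     R0 -= 1/2·R3  ⇒  (1, 0, 0, 0, -5/3)
     R1 -= -1/2·R3  ⇒  (0, 1, 0, 0, -56/51)
     R2 -= -1/2·R3  ⇒  (0, 0, 1, 0, -83/51)

pivot columns: 0, 1, 2, 3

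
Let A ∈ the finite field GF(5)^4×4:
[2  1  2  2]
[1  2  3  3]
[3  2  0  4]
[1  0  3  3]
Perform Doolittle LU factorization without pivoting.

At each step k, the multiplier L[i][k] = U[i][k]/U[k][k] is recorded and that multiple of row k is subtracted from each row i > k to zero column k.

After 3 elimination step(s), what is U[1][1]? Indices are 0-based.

k=0: U[0][0]=2
  eliminate (1,0): mult=3, new row 1: (0, 4, 2, 2); set L[1][0]=3
  eliminate (2,0): mult=4, new row 2: (0, 3, 2, 1); set L[2][0]=4
  eliminate (3,0): mult=3, new row 3: (0, 2, 2, 2); set L[3][0]=3
k=1: U[1][1]=4
  eliminate (2,1): mult=2, new row 2: (0, 0, 3, 2); set L[2][1]=2
  eliminate (3,1): mult=3, new row 3: (0, 0, 1, 1); set L[3][1]=3
k=2: U[2][2]=3
  eliminate (3,2): mult=2, new row 3: (0, 0, 0, 2); set L[3][2]=2

U[1][1] = 4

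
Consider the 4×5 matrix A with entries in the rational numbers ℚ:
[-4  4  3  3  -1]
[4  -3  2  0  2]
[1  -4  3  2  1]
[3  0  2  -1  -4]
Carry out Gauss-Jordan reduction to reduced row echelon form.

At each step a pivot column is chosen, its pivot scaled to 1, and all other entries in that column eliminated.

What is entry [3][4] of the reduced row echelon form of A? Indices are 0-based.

M[3][4] = 105/19

[1] R0 /= -4  ⇒  (1, -1, -3/4, -3/4, 1/4)
     R1 -= 4·R0  ⇒  (0, 1, 5, 3, 1)
     R2 -= 1·R0  ⇒  (0, -3, 15/4, 11/4, 3/4)
     R3 -= 3·R0  ⇒  (0, 3, 17/4, 5/4, -19/4)
[2] R1 /= 1  ⇒  (0, 1, 5, 3, 1)
     R0 -= -1·R1  ⇒  (1, 0, 17/4, 9/4, 5/4)
     R2 -= -3·R1  ⇒  (0, 0, 75/4, 47/4, 15/4)
     R3 -= 3·R1  ⇒  (0, 0, -43/4, -31/4, -31/4)
[3] R2 /= 75/4  ⇒  (0, 0, 1, 47/75, 1/5)
     R0 -= 17/4·R2  ⇒  (1, 0, 0, -31/75, 2/5)
     R1 -= 5·R2  ⇒  (0, 1, 0, -2/15, 0)
     R3 -= -43/4·R2  ⇒  (0, 0, 0, -76/75, -28/5)
[4] R3 /= -76/75  ⇒  (0, 0, 0, 1, 105/19)
     R0 -= -31/75·R3  ⇒  (1, 0, 0, 0, 51/19)
     R1 -= -2/15·R3  ⇒  (0, 1, 0, 0, 14/19)
     R2 -= 47/75·R3  ⇒  (0, 0, 1, 0, -62/19)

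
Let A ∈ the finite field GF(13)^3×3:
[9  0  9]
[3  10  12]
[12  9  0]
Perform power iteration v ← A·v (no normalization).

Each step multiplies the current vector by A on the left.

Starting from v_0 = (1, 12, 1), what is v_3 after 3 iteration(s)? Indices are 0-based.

v_0 = (1, 12, 1).
v_1 = A·v_0 = (5, 5, 3).
v_2 = A·v_1 = (7, 10, 1).
v_3 = A·v_2 = (7, 3, 5).

v_3 = (7, 3, 5)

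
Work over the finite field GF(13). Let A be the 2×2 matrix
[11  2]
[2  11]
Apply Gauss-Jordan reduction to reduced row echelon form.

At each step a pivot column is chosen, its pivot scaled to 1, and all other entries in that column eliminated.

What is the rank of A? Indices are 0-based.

[1] R0 /= 11  ⇒  (1, 12)
     R1 -= 2·R0  ⇒  (0, 0)
column 1 empty below row 1

rank = 1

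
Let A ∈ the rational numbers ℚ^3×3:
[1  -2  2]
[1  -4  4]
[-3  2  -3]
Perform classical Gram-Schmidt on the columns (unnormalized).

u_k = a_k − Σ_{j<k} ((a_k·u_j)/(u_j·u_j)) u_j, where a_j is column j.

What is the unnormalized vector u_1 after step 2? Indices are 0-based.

Step 1: u_0 = a_0 = (1, 1, -3).
Step 2: u_1 = a_1 − (-12/11)·u_0 = (-10/11, -32/11, -14/11).

u_1 = (-10/11, -32/11, -14/11)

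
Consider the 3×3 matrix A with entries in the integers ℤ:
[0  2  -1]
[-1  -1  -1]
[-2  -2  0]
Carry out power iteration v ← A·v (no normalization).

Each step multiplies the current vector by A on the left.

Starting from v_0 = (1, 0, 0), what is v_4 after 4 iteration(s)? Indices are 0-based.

v_0 = (1, 0, 0).
v_1 = A·v_0 = (0, -1, -2).
v_2 = A·v_1 = (0, 3, 2).
v_3 = A·v_2 = (4, -5, -6).
v_4 = A·v_3 = (-4, 7, 2).

v_4 = (-4, 7, 2)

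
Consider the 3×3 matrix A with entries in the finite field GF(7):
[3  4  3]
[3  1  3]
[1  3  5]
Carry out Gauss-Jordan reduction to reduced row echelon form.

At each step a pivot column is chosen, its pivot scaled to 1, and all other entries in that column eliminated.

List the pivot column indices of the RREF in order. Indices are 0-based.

pivot(0,0)=3: scale R0 → (1, 6, 1)
  clear (1,0): R1 −= (3)R0 → (0, 4, 0)
  clear (2,0): R2 −= (1)R0 → (0, 4, 4)
pivot(1,1)=4: scale R1 → (0, 1, 0)
  clear (0,1): R0 −= (6)R1 → (1, 0, 1)
  clear (2,1): R2 −= (4)R1 → (0, 0, 4)
pivot(2,2)=4: scale R2 → (0, 0, 1)
  clear (0,2): R0 −= (1)R2 → (1, 0, 0)

pivot columns: 0, 1, 2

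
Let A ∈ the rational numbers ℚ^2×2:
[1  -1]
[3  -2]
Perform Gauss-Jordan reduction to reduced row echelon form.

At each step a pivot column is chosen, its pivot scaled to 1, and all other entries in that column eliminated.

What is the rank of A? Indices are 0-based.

rank = 2

step 1: normalize row 0 (÷1) = (1, -1)
  row 1: subtract 3×row0 = (0, 1)
step 2: normalize row 1 (÷1) = (0, 1)
  row 0: subtract -1×row1 = (1, 0)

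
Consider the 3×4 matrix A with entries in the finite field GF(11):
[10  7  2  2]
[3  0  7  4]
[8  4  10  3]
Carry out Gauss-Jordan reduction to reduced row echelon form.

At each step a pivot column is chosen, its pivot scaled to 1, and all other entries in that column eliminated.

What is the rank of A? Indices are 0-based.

rank = 3

step 1: normalize row 0 (÷10) = (1, 4, 9, 9)
  row 1: subtract 3×row0 = (0, 10, 2, 10)
  row 2: subtract 8×row0 = (0, 5, 4, 8)
step 2: normalize row 1 (÷10) = (0, 1, 9, 1)
  row 0: subtract 4×row1 = (1, 0, 6, 5)
  row 2: subtract 5×row1 = (0, 0, 3, 3)
step 3: normalize row 2 (÷3) = (0, 0, 1, 1)
  row 0: subtract 6×row2 = (1, 0, 0, 10)
  row 1: subtract 9×row2 = (0, 1, 0, 3)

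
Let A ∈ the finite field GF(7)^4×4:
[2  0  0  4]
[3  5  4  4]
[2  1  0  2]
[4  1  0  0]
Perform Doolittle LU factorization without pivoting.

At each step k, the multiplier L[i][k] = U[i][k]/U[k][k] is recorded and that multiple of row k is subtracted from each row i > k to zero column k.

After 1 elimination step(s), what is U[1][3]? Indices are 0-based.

k=0: U[0][0]=2
  eliminate (1,0): mult=5, new row 1: (0, 5, 4, 5); set L[1][0]=5
  eliminate (2,0): mult=1, new row 2: (0, 1, 0, 5); set L[2][0]=1
  eliminate (3,0): mult=2, new row 3: (0, 1, 0, 6); set L[3][0]=2

U[1][3] = 5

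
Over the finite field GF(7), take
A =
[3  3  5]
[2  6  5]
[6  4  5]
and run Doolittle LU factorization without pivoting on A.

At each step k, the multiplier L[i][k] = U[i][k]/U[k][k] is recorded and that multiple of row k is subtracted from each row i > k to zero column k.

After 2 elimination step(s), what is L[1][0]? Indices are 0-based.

Step 1: pivot at (0,0) is 3.
  row1 ← row1 − (3)·row0  ⇒  L[1][0]=3, U row1=(0, 4, 4)
  row2 ← row2 − (2)·row0  ⇒  L[2][0]=2, U row2=(0, 5, 2)
Step 2: pivot at (1,1) is 4.
  row2 ← row2 − (3)·row1  ⇒  L[2][1]=3, U row2=(0, 0, 4)

L[1][0] = 3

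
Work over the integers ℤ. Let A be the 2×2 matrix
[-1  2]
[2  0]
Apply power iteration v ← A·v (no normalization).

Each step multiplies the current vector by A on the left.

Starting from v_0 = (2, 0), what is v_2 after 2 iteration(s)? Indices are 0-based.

v_2 = (10, -4)

v_0 = (2, 0).
v_1 = A·v_0 = (-2, 4).
v_2 = A·v_1 = (10, -4).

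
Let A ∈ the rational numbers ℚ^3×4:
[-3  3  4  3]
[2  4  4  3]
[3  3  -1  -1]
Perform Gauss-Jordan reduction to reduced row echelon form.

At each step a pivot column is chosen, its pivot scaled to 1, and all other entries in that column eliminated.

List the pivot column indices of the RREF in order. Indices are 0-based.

[1] R0 /= -3  ⇒  (1, -1, -4/3, -1)
     R1 -= 2·R0  ⇒  (0, 6, 20/3, 5)
     R2 -= 3·R0  ⇒  (0, 6, 3, 2)
[2] R1 /= 6  ⇒  (0, 1, 10/9, 5/6)
     R0 -= -1·R1  ⇒  (1, 0, -2/9, -1/6)
     R2 -= 6·R1  ⇒  (0, 0, -11/3, -3)
[3] R2 /= -11/3  ⇒  (0, 0, 1, 9/11)
     R0 -= -2/9·R2  ⇒  (1, 0, 0, 1/66)
     R1 -= 10/9·R2  ⇒  (0, 1, 0, -5/66)

pivot columns: 0, 1, 2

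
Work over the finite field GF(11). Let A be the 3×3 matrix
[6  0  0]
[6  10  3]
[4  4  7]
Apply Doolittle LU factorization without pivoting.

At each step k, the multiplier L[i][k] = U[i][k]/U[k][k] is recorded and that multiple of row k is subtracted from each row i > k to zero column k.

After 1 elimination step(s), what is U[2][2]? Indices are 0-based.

U[2][2] = 7

Step 1: pivot at (0,0) is 6.
  row1 ← row1 − (1)·row0  ⇒  L[1][0]=1, U row1=(0, 10, 3)
  row2 ← row2 − (8)·row0  ⇒  L[2][0]=8, U row2=(0, 4, 7)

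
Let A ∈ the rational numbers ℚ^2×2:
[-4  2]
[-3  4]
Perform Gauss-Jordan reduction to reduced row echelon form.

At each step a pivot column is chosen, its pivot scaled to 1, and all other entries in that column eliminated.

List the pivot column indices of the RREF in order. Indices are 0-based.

pivot columns: 0, 1

[1] R0 /= -4  ⇒  (1, -1/2)
     R1 -= -3·R0  ⇒  (0, 5/2)
[2] R1 /= 5/2  ⇒  (0, 1)
     R0 -= -1/2·R1  ⇒  (1, 0)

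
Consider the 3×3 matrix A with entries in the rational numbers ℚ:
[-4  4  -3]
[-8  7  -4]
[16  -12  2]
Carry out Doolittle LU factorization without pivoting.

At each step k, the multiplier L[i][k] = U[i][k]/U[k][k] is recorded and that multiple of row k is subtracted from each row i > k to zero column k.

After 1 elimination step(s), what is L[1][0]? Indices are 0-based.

L[1][0] = 2

[col 0] pivot -4
  R1 -= 2*R0 → (0, -1, 2)  (L[1][0] := 2)
  R2 -= -4*R0 → (0, 4, -10)  (L[2][0] := -4)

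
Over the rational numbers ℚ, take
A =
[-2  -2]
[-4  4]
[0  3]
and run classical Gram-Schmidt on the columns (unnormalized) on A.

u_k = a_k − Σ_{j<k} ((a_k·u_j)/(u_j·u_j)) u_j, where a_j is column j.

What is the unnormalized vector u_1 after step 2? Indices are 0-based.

u_1 = (-16/5, 8/5, 3)

Step 1: u_0 = a_0 = (-2, -4, 0).
Step 2: u_1 = a_1 − (-3/5)·u_0 = (-16/5, 8/5, 3).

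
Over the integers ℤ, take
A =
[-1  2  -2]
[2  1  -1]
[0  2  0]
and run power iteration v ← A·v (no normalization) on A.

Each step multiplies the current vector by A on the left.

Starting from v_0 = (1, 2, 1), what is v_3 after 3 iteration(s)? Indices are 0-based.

v_3 = (-7, -11, 2)

v_0 = (1, 2, 1).
v_1 = A·v_0 = (1, 3, 4).
v_2 = A·v_1 = (-3, 1, 6).
v_3 = A·v_2 = (-7, -11, 2).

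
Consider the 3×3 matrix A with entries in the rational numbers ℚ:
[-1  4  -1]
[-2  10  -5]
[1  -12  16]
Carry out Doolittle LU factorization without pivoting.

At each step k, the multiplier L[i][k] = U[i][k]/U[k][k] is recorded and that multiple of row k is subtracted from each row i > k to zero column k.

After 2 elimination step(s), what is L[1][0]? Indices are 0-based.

L[1][0] = 2

k=0: U[0][0]=-1
  eliminate (1,0): mult=2, new row 1: (0, 2, -3); set L[1][0]=2
  eliminate (2,0): mult=-1, new row 2: (0, -8, 15); set L[2][0]=-1
k=1: U[1][1]=2
  eliminate (2,1): mult=-4, new row 2: (0, 0, 3); set L[2][1]=-4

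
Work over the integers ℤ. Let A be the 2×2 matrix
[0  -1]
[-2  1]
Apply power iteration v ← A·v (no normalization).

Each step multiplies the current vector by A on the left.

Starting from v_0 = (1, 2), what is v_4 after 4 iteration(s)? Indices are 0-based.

v_4 = (-4, 12)

v_0 = (1, 2).
v_1 = A·v_0 = (-2, 0).
v_2 = A·v_1 = (0, 4).
v_3 = A·v_2 = (-4, 4).
v_4 = A·v_3 = (-4, 12).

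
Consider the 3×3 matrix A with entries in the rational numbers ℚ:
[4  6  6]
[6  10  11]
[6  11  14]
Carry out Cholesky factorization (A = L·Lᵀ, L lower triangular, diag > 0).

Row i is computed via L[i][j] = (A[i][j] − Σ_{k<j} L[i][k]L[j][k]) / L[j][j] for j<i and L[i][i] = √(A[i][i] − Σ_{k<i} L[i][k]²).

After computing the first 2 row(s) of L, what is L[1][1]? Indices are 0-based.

L[1][1] = 1

Step 1: L[0][0] = √(4) = 2.
  L[1][0] = (6) / L[0][0] = 3.
Step 2: L[1][1] = √(1) = 1.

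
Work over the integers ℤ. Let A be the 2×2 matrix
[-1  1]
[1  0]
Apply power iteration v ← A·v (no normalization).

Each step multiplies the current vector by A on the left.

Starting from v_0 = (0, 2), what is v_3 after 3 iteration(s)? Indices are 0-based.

v_3 = (4, -2)

v_0 = (0, 2).
v_1 = A·v_0 = (2, 0).
v_2 = A·v_1 = (-2, 2).
v_3 = A·v_2 = (4, -2).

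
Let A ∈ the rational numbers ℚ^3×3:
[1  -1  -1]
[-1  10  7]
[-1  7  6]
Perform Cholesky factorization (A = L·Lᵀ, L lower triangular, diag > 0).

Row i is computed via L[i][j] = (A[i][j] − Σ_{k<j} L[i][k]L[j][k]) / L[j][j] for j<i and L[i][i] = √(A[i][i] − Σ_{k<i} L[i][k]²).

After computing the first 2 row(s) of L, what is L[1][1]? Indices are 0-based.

L[1][1] = 3

Step 1: L[0][0] = √(1) = 1.
  L[1][0] = (-1) / L[0][0] = -1.
Step 2: L[1][1] = √(9) = 3.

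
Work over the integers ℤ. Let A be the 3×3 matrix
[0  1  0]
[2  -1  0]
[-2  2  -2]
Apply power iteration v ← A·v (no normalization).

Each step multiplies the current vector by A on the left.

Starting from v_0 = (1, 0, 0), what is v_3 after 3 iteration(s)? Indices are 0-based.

v_3 = (-2, 6, -24)

v_0 = (1, 0, 0).
v_1 = A·v_0 = (0, 2, -2).
v_2 = A·v_1 = (2, -2, 8).
v_3 = A·v_2 = (-2, 6, -24).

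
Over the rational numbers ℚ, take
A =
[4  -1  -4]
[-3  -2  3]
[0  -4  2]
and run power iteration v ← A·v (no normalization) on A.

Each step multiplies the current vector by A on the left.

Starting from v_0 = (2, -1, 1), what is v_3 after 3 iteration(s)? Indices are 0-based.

v_3 = (-81, 47, 12)

v_0 = (2, -1, 1).
v_1 = A·v_0 = (5, -1, 6).
v_2 = A·v_1 = (-3, 5, 16).
v_3 = A·v_2 = (-81, 47, 12).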